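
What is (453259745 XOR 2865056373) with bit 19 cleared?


Step 1: 453259745 ^ 2865056373 = 2982247316
Step 2: 2982247316 & ~(1 << 19) = 2982247316

2982247316


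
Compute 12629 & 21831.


0b11000101010101 & 0b101010101000111 = 0b1000101000101 = 4421

4421


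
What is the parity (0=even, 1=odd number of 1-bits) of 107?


0b1101011 has 5 ones => parity 1

1


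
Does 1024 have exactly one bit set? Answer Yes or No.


0b10000000000. Only one bit set => Yes

Yes


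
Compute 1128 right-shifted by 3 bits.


0b10001101000 >> 3 = 0b10001101 = 141

141


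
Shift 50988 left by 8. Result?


0b1100011100101100 << 8 = 0b110001110010110000000000 = 13052928

13052928


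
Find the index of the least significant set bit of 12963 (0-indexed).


0b11001010100011. Lowest set bit at position 0

0


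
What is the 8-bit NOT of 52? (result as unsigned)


~0b110100 = 0b11001011 = 203 (8-bit unsigned)

203


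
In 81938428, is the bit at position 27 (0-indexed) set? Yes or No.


0b100111000100100011111111100, bit 27 = 0. No

No


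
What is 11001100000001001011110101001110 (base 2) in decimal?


11001100000001001011110101001110 in decimal = 3422862670

3422862670


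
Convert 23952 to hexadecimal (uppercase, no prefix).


23952 = 5D90 hex

5D90


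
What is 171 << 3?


0b10101011 << 3 = 0b10101011000 = 1368

1368


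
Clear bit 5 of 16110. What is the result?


16110 & ~(1 << 5) = 16078

16078


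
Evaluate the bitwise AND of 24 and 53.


0b11000 & 0b110101 = 0b10000 = 16

16


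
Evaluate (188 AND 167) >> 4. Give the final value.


Step 1: 188 & 167 = 164
Step 2: 164 >> 4 = 10

10


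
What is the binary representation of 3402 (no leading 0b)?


3402 = 110101001010 in binary

110101001010


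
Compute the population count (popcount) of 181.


0b10110101 has 5 set bits

5


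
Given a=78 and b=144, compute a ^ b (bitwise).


78 ^ 144 = 222

222


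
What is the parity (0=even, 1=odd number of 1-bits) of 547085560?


0b100000100110111101110011111000 has 16 ones => parity 0

0


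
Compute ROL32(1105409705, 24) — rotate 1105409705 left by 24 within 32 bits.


Rotate 0b1000001111000110011011010101001 left by 24 (32-bit) = 0b10101001010000011110001100110110 = 2839667510

2839667510


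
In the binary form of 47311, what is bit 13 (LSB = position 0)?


0b1011100011001111, position 13 = 1

1


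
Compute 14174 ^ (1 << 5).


14174 ^ (1 << 5) = 14174 ^ 32 = 14206

14206


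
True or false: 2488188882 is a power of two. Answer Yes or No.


0b10010100010011101011111111010010. Multiple bits set => No

No


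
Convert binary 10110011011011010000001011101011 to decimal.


10110011011011010000001011101011 in decimal = 3010265835

3010265835


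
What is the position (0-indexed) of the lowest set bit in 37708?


0b1001001101001100. Lowest set bit at position 2

2


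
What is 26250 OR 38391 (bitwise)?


0b110011010001010 | 0b1001010111110111 = 0b1111011111111111 = 63487

63487


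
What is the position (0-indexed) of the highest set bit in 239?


0b11101111. Highest set bit at position 7

7


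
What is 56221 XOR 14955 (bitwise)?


0b1101101110011101 ^ 0b11101001101011 = 0b1110000111110110 = 57846

57846


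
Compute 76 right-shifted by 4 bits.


0b1001100 >> 4 = 0b100 = 4

4


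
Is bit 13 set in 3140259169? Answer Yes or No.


0b10111011001011001000110101100001, bit 13 = 0. No

No


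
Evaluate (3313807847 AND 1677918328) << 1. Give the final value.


Step 1: 3313807847 & 1677918328 = 1140850784
Step 2: 1140850784 << 1 = 2281701568

2281701568


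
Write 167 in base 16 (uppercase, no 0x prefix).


167 = A7 hex

A7


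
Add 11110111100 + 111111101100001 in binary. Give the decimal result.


11110111100 + 111111101100001 = 1000011100011101 = 34589

34589


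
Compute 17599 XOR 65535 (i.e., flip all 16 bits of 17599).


17599 ^ 65535 = 47936

47936


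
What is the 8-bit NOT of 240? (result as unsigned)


~0b11110000 = 0b1111 = 15 (8-bit unsigned)

15


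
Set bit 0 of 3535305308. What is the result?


3535305308 | (1 << 0) = 3535305308 | 1 = 3535305309

3535305309


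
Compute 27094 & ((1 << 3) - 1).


27094 & 7 = 6

6


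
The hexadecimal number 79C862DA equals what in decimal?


79C862DA hex = 2043175642 decimal

2043175642


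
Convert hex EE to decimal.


EE hex = 238 decimal

238


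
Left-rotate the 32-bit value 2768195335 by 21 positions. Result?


Rotate 0b10100100111111110100111100000111 left by 21 (32-bit) = 0b11100000111101001001111111101001 = 3774128105

3774128105


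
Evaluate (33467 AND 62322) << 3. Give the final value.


Step 1: 33467 & 62322 = 33330
Step 2: 33330 << 3 = 266640

266640


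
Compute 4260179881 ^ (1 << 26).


4260179881 ^ (1 << 26) = 4260179881 ^ 67108864 = 4193071017

4193071017


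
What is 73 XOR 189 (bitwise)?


0b1001001 ^ 0b10111101 = 0b11110100 = 244

244


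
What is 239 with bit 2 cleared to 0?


239 & ~(1 << 2) = 235

235


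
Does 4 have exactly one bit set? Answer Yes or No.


0b100. Only one bit set => Yes

Yes


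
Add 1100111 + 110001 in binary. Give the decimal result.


1100111 + 110001 = 10011000 = 152

152


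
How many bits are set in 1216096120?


0b1001000011111000010011101111000 has 15 set bits

15


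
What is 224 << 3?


0b11100000 << 3 = 0b11100000000 = 1792

1792


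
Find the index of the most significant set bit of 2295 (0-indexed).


0b100011110111. Highest set bit at position 11

11


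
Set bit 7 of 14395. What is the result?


14395 | (1 << 7) = 14395 | 128 = 14523

14523


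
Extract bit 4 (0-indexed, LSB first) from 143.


0b10001111, position 4 = 0

0


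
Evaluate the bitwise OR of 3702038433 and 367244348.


0b11011100101010001001111110100001 | 0b10101111000111011010000111100 = 0b11011101111010111011111110111101 = 3723214781

3723214781


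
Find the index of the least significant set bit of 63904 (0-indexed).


0b1111100110100000. Lowest set bit at position 5

5


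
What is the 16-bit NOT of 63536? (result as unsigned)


~0b1111100000110000 = 0b11111001111 = 1999 (16-bit unsigned)

1999


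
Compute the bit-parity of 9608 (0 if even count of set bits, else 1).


0b10010110001000 has 5 ones => parity 1

1


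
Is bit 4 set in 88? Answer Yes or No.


0b1011000, bit 4 = 1. Yes

Yes


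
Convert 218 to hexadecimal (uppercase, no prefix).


218 = DA hex

DA


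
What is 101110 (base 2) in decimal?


101110 in decimal = 46

46


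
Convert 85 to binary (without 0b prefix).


85 = 1010101 in binary

1010101


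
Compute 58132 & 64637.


0b1110001100010100 & 0b1111110001111101 = 0b1110000000010100 = 57364

57364


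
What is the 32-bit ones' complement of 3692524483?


3692524483 ^ 4294967295 = 602442812

602442812


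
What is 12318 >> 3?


0b11000000011110 >> 3 = 0b11000000011 = 1539

1539


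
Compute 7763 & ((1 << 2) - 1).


7763 & 3 = 3

3


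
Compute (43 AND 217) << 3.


Step 1: 43 & 217 = 9
Step 2: 9 << 3 = 72

72


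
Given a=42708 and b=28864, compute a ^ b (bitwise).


42708 ^ 28864 = 54804

54804


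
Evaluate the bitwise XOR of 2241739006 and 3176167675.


0b10000101100111100011100011111110 ^ 0b10111101010100000111100011111011 = 0b111000110011100100000000000101 = 953040901

953040901


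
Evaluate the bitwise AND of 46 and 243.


0b101110 & 0b11110011 = 0b100010 = 34

34


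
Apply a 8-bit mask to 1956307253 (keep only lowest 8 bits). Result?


1956307253 & 255 = 53

53


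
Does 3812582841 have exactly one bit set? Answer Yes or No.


0b11100011001111110110010110111001. Multiple bits set => No

No


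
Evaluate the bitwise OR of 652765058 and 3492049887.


0b100110111010000110011110000010 | 0b11010000001001000111001111011111 = 0b11110110111011000111011111011111 = 4142692319

4142692319


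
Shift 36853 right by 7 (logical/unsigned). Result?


0b1000111111110101 >> 7 = 0b100011111 = 287

287


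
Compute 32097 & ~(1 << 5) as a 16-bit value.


32097 & ~(1 << 5) = 32065

32065


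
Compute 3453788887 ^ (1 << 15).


3453788887 ^ (1 << 15) = 3453788887 ^ 32768 = 3453756119

3453756119


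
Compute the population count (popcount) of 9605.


0b10010110000101 has 6 set bits

6


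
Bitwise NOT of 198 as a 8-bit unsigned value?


~0b11000110 = 0b111001 = 57 (8-bit unsigned)

57


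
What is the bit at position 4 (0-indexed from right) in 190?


0b10111110, position 4 = 1

1


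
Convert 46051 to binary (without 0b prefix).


46051 = 1011001111100011 in binary

1011001111100011


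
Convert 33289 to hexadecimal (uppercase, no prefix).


33289 = 8209 hex

8209


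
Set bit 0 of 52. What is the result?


52 | (1 << 0) = 52 | 1 = 53

53


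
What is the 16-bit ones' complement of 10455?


10455 ^ 65535 = 55080

55080


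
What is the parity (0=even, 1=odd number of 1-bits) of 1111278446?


0b1000010001111001100001101101110 has 15 ones => parity 1

1


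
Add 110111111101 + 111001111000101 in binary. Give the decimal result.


110111111101 + 111001111000101 = 1000000111000010 = 33218

33218


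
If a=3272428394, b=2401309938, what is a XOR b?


3272428394 ^ 2401309938 = 1277976472

1277976472


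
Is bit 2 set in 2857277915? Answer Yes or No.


0b10101010010011101001100111011011, bit 2 = 0. No

No


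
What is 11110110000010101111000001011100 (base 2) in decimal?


11110110000010101111000001011100 in decimal = 4127912028

4127912028


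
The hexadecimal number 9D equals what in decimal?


9D hex = 157 decimal

157


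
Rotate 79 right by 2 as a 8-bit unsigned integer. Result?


Rotate 0b1001111 right by 2 (8-bit) = 0b11010011 = 211

211


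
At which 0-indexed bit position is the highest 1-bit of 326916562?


0b10011011111000101100111010010. Highest set bit at position 28

28


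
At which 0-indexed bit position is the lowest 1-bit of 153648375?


0b1001001010000111110011110111. Lowest set bit at position 0

0


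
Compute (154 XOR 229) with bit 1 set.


Step 1: 154 ^ 229 = 127
Step 2: 127 | (1 << 1) = 127 | 2 = 127

127


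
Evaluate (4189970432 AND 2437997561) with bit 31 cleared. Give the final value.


Step 1: 4189970432 & 2437997561 = 2433802240
Step 2: 2433802240 & ~(1 << 31) = 286318592

286318592


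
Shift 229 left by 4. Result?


0b11100101 << 4 = 0b111001010000 = 3664

3664


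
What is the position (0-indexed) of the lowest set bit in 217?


0b11011001. Lowest set bit at position 0

0


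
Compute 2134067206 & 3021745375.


0b1111111001100110100100000000110 & 0b10110100000111000010110011011111 = 0b110100000100000000100000000110 = 873465862

873465862


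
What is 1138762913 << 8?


0b1000011111000000010010010100001 << 8 = 0b100001111100000001001001010000100000000 = 291523305728

291523305728


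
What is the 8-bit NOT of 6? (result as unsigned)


~0b110 = 0b11111001 = 249 (8-bit unsigned)

249


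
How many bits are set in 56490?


0b1101110010101010 has 9 set bits

9


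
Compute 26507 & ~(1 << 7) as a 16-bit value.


26507 & ~(1 << 7) = 26379

26379


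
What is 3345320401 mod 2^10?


3345320401 & 1023 = 465

465


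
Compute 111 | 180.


0b1101111 | 0b10110100 = 0b11111111 = 255

255


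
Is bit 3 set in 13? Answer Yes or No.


0b1101, bit 3 = 1. Yes

Yes


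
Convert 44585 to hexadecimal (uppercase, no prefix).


44585 = AE29 hex

AE29


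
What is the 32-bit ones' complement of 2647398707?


2647398707 ^ 4294967295 = 1647568588

1647568588


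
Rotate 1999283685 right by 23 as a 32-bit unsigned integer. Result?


Rotate 0b1110111001010101010010111100101 right by 23 (32-bit) = 0b1010101010010111100101011101110 = 1431030510

1431030510


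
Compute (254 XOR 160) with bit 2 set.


Step 1: 254 ^ 160 = 94
Step 2: 94 | (1 << 2) = 94 | 4 = 94

94


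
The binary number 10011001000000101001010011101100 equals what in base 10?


10011001000000101001010011101100 in decimal = 2567083244

2567083244


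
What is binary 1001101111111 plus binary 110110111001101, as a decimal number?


1001101111111 + 110110111001101 = 1000000101001100 = 33100

33100


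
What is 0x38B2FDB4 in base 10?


38B2FDB4 hex = 951254452 decimal

951254452


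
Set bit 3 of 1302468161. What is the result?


1302468161 | (1 << 3) = 1302468161 | 8 = 1302468169

1302468169


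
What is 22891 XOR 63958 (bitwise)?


0b101100101101011 ^ 0b1111100111010110 = 0b1010000010111101 = 41149

41149


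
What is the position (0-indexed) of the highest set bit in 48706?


0b1011111001000010. Highest set bit at position 15

15


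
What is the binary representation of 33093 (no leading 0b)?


33093 = 1000000101000101 in binary

1000000101000101


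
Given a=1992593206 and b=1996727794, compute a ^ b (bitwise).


1992593206 ^ 1996727794 = 29829828

29829828


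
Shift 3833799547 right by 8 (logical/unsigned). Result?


0b11100100100000110010001101111011 >> 8 = 0b111001001000001100100011 = 14975779

14975779


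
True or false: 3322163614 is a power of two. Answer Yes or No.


0b11000110000001000011000110011110. Multiple bits set => No

No


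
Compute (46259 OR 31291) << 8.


Step 1: 46259 | 31291 = 65211
Step 2: 65211 << 8 = 16694016

16694016


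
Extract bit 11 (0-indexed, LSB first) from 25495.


0b110001110010111, position 11 = 0

0


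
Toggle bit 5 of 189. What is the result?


189 ^ (1 << 5) = 189 ^ 32 = 157

157


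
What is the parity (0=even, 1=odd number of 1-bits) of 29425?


0b111001011110001 has 9 ones => parity 1

1


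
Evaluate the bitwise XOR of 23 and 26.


0b10111 ^ 0b11010 = 0b1101 = 13

13


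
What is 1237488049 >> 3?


0b1001001110000101001000110110001 >> 3 = 0b1001001110000101001000110110 = 154686006

154686006


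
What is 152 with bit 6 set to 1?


152 | (1 << 6) = 152 | 64 = 216

216


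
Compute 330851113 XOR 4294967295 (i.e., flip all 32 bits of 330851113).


330851113 ^ 4294967295 = 3964116182

3964116182


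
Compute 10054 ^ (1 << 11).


10054 ^ (1 << 11) = 10054 ^ 2048 = 12102

12102


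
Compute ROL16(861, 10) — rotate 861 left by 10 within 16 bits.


Rotate 0b1101011101 left by 10 (16-bit) = 0b111010000001101 = 29709

29709


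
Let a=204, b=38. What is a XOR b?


204 ^ 38 = 234

234


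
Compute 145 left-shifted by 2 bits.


0b10010001 << 2 = 0b1001000100 = 580

580


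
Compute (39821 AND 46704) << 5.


Step 1: 39821 & 46704 = 37376
Step 2: 37376 << 5 = 1196032

1196032


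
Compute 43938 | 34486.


0b1010101110100010 | 0b1000011010110110 = 0b1010111110110110 = 44982

44982


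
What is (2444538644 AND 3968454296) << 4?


Step 1: 2444538644 & 3968454296 = 2155905552
Step 2: 2155905552 << 4 = 34494488832

34494488832


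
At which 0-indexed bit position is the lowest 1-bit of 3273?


0b110011001001. Lowest set bit at position 0

0


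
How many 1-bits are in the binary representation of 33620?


0b1000001101010100 has 6 set bits

6


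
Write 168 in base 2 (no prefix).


168 = 10101000 in binary

10101000


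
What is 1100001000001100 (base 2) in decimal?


1100001000001100 in decimal = 49676

49676


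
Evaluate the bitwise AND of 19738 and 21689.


0b100110100011010 & 0b101010010111001 = 0b100010000011000 = 17432

17432


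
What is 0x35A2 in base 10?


35A2 hex = 13730 decimal

13730


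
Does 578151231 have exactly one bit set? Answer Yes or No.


0b100010011101011110001100111111. Multiple bits set => No

No


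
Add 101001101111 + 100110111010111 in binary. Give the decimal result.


101001101111 + 100110111010111 = 101100001000110 = 22598

22598


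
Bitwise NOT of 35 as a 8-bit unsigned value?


~0b100011 = 0b11011100 = 220 (8-bit unsigned)

220


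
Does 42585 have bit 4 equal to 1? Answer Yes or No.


0b1010011001011001, bit 4 = 1. Yes

Yes


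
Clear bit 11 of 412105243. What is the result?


412105243 & ~(1 << 11) = 412103195

412103195


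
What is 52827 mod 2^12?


52827 & 4095 = 3675

3675


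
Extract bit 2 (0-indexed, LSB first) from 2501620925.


0b10010101000110111011010010111101, position 2 = 1

1


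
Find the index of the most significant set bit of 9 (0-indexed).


0b1001. Highest set bit at position 3

3


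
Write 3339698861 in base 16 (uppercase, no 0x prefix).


3339698861 = C70FC2AD hex

C70FC2AD


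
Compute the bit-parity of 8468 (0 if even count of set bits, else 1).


0b10000100010100 has 4 ones => parity 0

0


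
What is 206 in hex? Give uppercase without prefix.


206 = CE hex

CE


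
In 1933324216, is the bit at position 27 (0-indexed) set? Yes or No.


0b1110011001111000010111110111000, bit 27 = 0. No

No


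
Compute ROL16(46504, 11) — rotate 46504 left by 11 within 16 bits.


Rotate 0b1011010110101000 left by 11 (16-bit) = 0b100010110101101 = 17837

17837


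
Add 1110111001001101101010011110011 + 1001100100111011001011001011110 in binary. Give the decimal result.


1110111001001101101010011110011 + 1001100100111011001011001011110 = 11000011110001000110101101010001 = 3284429649

3284429649


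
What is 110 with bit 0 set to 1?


110 | (1 << 0) = 110 | 1 = 111

111


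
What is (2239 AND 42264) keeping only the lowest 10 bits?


Step 1: 2239 & 42264 = 24
Step 2: 24 & 1023 = 24

24


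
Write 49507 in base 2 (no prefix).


49507 = 1100000101100011 in binary

1100000101100011


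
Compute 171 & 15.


0b10101011 & 0b1111 = 0b1011 = 11

11


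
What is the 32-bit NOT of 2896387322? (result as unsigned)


~0b10101100101000110101110011111010 = 0b1010011010111001010001100000101 = 1398579973 (32-bit unsigned)

1398579973


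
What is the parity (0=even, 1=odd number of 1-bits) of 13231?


0b11001110101111 has 10 ones => parity 0

0


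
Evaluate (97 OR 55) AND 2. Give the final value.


Step 1: 97 | 55 = 119
Step 2: 119 & 2 = 2

2


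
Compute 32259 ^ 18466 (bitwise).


0b111111000000011 ^ 0b100100000100010 = 0b11011000100001 = 13857

13857


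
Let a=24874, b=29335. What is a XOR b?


24874 ^ 29335 = 5053

5053


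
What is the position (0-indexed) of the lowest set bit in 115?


0b1110011. Lowest set bit at position 0

0


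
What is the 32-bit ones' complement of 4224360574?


4224360574 ^ 4294967295 = 70606721

70606721


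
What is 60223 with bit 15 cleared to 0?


60223 & ~(1 << 15) = 27455

27455


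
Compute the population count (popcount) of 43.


0b101011 has 4 set bits

4


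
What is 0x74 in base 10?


74 hex = 116 decimal

116


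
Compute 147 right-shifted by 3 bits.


0b10010011 >> 3 = 0b10010 = 18

18


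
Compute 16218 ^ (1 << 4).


16218 ^ (1 << 4) = 16218 ^ 16 = 16202

16202


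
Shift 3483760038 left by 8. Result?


0b11001111101001011111010110100110 << 8 = 0b1100111110100101111101011010011000000000 = 891842569728

891842569728


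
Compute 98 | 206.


0b1100010 | 0b11001110 = 0b11101110 = 238

238


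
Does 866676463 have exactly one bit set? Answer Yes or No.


0b110011101010000110111011101111. Multiple bits set => No

No


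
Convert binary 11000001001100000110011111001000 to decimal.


11000001001100000110011111001000 in decimal = 3241174984

3241174984


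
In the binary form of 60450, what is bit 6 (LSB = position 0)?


0b1110110000100010, position 6 = 0

0


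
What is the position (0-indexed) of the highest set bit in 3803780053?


0b11100010101110010001001111010101. Highest set bit at position 31

31


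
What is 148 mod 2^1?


148 & 1 = 0

0


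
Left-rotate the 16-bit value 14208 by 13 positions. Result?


Rotate 0b11011110000000 left by 13 (16-bit) = 0b11011110000 = 1776

1776


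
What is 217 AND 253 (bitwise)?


0b11011001 & 0b11111101 = 0b11011001 = 217

217


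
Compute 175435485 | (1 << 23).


175435485 | (1 << 23) = 175435485 | 8388608 = 183824093

183824093


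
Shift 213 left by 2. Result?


0b11010101 << 2 = 0b1101010100 = 852

852


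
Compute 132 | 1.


0b10000100 | 0b1 = 0b10000101 = 133

133


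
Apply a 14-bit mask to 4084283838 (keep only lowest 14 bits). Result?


4084283838 & 16383 = 14782

14782


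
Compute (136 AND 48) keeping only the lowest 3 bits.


Step 1: 136 & 48 = 0
Step 2: 0 & 7 = 0

0


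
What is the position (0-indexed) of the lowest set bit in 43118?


0b1010100001101110. Lowest set bit at position 1

1


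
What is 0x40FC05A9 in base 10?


40FC05A9 hex = 1090258345 decimal

1090258345


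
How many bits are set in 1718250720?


0b1100110011010100110110011100000 has 15 set bits

15


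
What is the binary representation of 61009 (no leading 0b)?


61009 = 1110111001010001 in binary

1110111001010001


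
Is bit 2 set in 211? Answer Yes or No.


0b11010011, bit 2 = 0. No

No


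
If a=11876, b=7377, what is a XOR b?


11876 ^ 7377 = 12981

12981


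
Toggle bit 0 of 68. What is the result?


68 ^ (1 << 0) = 68 ^ 1 = 69

69


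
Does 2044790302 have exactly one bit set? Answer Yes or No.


0b1111001111000010000011000011110. Multiple bits set => No

No


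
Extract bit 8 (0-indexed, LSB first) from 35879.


0b1000110000100111, position 8 = 0

0


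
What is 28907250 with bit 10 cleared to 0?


28907250 & ~(1 << 10) = 28906226

28906226


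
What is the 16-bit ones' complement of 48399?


48399 ^ 65535 = 17136

17136


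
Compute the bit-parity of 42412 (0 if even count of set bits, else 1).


0b1010010110101100 has 8 ones => parity 0

0


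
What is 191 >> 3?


0b10111111 >> 3 = 0b10111 = 23

23


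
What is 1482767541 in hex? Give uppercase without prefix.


1482767541 = 58613CB5 hex

58613CB5


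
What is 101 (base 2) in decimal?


101 in decimal = 5

5


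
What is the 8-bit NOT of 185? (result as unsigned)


~0b10111001 = 0b1000110 = 70 (8-bit unsigned)

70


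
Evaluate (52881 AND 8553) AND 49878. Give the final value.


Step 1: 52881 & 8553 = 1
Step 2: 1 & 49878 = 0

0


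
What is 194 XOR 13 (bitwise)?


0b11000010 ^ 0b1101 = 0b11001111 = 207

207


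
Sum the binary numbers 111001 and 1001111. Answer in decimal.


111001 + 1001111 = 10001000 = 136

136


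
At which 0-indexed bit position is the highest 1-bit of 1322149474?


0b1001110110011100110011001100010. Highest set bit at position 30

30


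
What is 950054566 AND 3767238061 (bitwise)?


0b111000101000001010111010100110 & 0b11100000100010110111110110101101 = 0b100000100000000010110010100100 = 545270948

545270948


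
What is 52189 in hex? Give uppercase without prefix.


52189 = CBDD hex

CBDD


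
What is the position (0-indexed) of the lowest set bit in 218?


0b11011010. Lowest set bit at position 1

1


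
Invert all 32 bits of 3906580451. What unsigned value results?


3906580451 ^ 4294967295 = 388386844

388386844


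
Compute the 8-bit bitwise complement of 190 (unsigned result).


~0b10111110 = 0b1000001 = 65 (8-bit unsigned)

65


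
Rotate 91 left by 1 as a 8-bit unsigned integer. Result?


Rotate 0b1011011 left by 1 (8-bit) = 0b10110110 = 182

182


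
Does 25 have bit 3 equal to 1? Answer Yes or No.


0b11001, bit 3 = 1. Yes

Yes


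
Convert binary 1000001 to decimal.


1000001 in decimal = 65

65


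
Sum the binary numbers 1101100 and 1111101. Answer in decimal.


1101100 + 1111101 = 11101001 = 233

233


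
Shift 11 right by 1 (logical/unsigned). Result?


0b1011 >> 1 = 0b101 = 5

5


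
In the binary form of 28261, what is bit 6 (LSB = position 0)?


0b110111001100101, position 6 = 1

1


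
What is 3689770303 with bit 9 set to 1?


3689770303 | (1 << 9) = 3689770303 | 512 = 3689770815

3689770815


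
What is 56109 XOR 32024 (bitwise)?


0b1101101100101101 ^ 0b111110100011000 = 0b1010011000110101 = 42549

42549


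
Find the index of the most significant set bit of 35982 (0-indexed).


0b1000110010001110. Highest set bit at position 15

15


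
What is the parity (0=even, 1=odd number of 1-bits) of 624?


0b1001110000 has 4 ones => parity 0

0


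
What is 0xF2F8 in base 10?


F2F8 hex = 62200 decimal

62200


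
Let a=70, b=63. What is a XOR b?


70 ^ 63 = 121

121


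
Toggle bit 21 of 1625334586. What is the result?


1625334586 ^ (1 << 21) = 1625334586 ^ 2097152 = 1623237434

1623237434


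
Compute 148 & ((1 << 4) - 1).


148 & 15 = 4

4


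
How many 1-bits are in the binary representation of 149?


0b10010101 has 4 set bits

4


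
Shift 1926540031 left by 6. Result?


0b1110010110101001010101011111111 << 6 = 0b1110010110101001010101011111111000000 = 123298561984

123298561984


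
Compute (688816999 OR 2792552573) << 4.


Step 1: 688816999 | 2792552573 = 2944334719
Step 2: 2944334719 << 4 = 47109355504

47109355504


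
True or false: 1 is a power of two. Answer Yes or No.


0b1. Only one bit set => Yes

Yes


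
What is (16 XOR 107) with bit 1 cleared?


Step 1: 16 ^ 107 = 123
Step 2: 123 & ~(1 << 1) = 121

121


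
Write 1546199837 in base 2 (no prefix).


1546199837 = 1011100001010010010001100011101 in binary

1011100001010010010001100011101


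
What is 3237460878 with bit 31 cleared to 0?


3237460878 & ~(1 << 31) = 1089977230

1089977230


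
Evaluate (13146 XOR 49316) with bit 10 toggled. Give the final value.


Step 1: 13146 ^ 49316 = 62462
Step 2: 62462 ^ (1 << 10) = 62462 ^ 1024 = 63486

63486


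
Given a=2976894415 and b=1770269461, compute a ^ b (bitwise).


2976894415 ^ 1770269461 = 3639338714

3639338714


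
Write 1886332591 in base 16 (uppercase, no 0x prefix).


1886332591 = 706F26AF hex

706F26AF


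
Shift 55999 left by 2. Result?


0b1101101010111111 << 2 = 0b110110101011111100 = 223996

223996


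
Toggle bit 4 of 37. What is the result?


37 ^ (1 << 4) = 37 ^ 16 = 53

53


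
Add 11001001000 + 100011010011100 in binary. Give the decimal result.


11001001000 + 100011010011100 = 100110011100100 = 19684

19684


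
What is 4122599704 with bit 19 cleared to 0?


4122599704 & ~(1 << 19) = 4122075416

4122075416


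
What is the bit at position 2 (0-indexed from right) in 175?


0b10101111, position 2 = 1

1


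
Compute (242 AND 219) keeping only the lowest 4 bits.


Step 1: 242 & 219 = 210
Step 2: 210 & 15 = 2

2


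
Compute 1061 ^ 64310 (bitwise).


0b10000100101 ^ 0b1111101100110110 = 0b1111111100010011 = 65299

65299


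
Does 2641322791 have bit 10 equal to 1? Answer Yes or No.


0b10011101011011110110001100100111, bit 10 = 0. No

No


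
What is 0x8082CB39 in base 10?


8082CB39 hex = 2156055353 decimal

2156055353


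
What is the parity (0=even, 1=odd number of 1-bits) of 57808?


0b1110000111010000 has 7 ones => parity 1

1


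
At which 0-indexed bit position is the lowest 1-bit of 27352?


0b110101011011000. Lowest set bit at position 3

3


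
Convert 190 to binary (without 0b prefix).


190 = 10111110 in binary

10111110


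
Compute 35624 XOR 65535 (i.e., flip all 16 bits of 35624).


35624 ^ 65535 = 29911

29911


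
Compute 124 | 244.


0b1111100 | 0b11110100 = 0b11111100 = 252

252


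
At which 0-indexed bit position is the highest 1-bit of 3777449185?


0b11100001001001110100110011100001. Highest set bit at position 31

31


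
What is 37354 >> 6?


0b1001000111101010 >> 6 = 0b1001000111 = 583

583


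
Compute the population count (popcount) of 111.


0b1101111 has 6 set bits

6


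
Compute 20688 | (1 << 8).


20688 | (1 << 8) = 20688 | 256 = 20944

20944


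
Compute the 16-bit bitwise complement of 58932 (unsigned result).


~0b1110011000110100 = 0b1100111001011 = 6603 (16-bit unsigned)

6603


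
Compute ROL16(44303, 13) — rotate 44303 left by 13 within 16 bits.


Rotate 0b1010110100001111 left by 13 (16-bit) = 0b1111010110100001 = 62881

62881


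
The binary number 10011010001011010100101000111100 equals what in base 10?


10011010001011010100101000111100 in decimal = 2586659388

2586659388


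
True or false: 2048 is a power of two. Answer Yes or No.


0b100000000000. Only one bit set => Yes

Yes


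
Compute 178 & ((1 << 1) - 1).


178 & 1 = 0

0


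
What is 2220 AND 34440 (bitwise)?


0b100010101100 & 0b1000011010001000 = 0b10001000 = 136

136


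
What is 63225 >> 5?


0b1111011011111001 >> 5 = 0b11110110111 = 1975

1975


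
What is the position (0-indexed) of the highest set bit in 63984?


0b1111100111110000. Highest set bit at position 15

15


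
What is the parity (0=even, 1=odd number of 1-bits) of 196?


0b11000100 has 3 ones => parity 1

1


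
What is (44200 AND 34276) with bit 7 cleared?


Step 1: 44200 & 34276 = 33952
Step 2: 33952 & ~(1 << 7) = 33824

33824


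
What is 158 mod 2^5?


158 & 31 = 30

30


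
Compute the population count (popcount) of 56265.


0b1101101111001001 has 10 set bits

10


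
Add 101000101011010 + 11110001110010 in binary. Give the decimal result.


101000101011010 + 11110001110010 = 1000110111001100 = 36300

36300


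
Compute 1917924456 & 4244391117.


0b1110010010100010011010001101000 & 0b11111100111111000100010011001101 = 0b1110000010100000000010001001000 = 1884292168

1884292168


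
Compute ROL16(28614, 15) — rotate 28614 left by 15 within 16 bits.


Rotate 0b110111111000110 left by 15 (16-bit) = 0b11011111100011 = 14307

14307


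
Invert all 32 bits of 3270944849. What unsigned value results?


3270944849 ^ 4294967295 = 1024022446

1024022446


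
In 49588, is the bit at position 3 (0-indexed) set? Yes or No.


0b1100000110110100, bit 3 = 0. No

No


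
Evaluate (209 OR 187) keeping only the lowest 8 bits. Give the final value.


Step 1: 209 | 187 = 251
Step 2: 251 & 255 = 251

251


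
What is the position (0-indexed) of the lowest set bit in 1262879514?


0b1001011010001100000001100011010. Lowest set bit at position 1

1


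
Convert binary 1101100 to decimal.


1101100 in decimal = 108

108


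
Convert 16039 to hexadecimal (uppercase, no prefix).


16039 = 3EA7 hex

3EA7


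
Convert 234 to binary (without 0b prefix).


234 = 11101010 in binary

11101010


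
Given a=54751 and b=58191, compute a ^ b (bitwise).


54751 ^ 58191 = 13968

13968


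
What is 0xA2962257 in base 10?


A2962257 hex = 2727748183 decimal

2727748183


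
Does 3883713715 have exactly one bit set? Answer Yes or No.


0b11100111011111001100010010110011. Multiple bits set => No

No


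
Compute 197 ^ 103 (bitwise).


0b11000101 ^ 0b1100111 = 0b10100010 = 162

162


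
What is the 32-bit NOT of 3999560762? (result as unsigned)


~0b11101110011001000111010000111010 = 0b10001100110111000101111000101 = 295406533 (32-bit unsigned)

295406533


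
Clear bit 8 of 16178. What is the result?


16178 & ~(1 << 8) = 15922

15922


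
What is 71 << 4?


0b1000111 << 4 = 0b10001110000 = 1136

1136


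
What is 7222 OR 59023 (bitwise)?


0b1110000110110 | 0b1110011010001111 = 0b1111111010111111 = 65215

65215


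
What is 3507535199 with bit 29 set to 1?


3507535199 | (1 << 29) = 3507535199 | 536870912 = 4044406111

4044406111


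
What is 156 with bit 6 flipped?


156 ^ (1 << 6) = 156 ^ 64 = 220

220


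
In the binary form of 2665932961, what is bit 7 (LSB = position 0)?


0b10011110111001101110100010100001, position 7 = 1

1


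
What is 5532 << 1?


0b1010110011100 << 1 = 0b10101100111000 = 11064

11064


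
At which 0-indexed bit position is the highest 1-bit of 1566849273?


0b1011101011001000011100011111001. Highest set bit at position 30

30


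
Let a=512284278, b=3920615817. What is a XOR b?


512284278 ^ 3920615817 = 4146532351

4146532351


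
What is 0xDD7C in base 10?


DD7C hex = 56700 decimal

56700


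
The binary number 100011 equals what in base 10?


100011 in decimal = 35

35


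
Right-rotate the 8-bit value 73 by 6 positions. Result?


Rotate 0b1001001 right by 6 (8-bit) = 0b100101 = 37

37


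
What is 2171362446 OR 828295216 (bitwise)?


0b10000001011011000101110010001110 | 0b110001010111101100100000110000 = 0b10110001011111101101110010111110 = 2977881278

2977881278


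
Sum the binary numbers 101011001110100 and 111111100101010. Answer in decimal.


101011001110100 + 111111100101010 = 1101010110011110 = 54686

54686


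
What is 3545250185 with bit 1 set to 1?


3545250185 | (1 << 1) = 3545250185 | 2 = 3545250187

3545250187


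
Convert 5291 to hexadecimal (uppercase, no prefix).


5291 = 14AB hex

14AB


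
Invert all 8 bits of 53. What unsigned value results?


53 ^ 255 = 202

202


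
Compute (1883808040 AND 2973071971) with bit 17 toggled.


Step 1: 1883808040 & 2973071971 = 805314592
Step 2: 805314592 ^ (1 << 17) = 805314592 ^ 131072 = 805445664

805445664


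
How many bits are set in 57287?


0b1101111111000111 has 12 set bits

12


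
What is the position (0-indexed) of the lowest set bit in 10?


0b1010. Lowest set bit at position 1

1


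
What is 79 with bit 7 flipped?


79 ^ (1 << 7) = 79 ^ 128 = 207

207


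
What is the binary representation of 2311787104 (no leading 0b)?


2311787104 = 10001001110010110001001001100000 in binary

10001001110010110001001001100000


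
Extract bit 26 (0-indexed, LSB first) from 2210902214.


0b10000011110001111011000011000110, position 26 = 0

0


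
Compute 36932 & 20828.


0b1001000001000100 & 0b101000101011100 = 0b1000001000100 = 4164

4164


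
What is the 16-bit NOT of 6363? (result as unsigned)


~0b1100011011011 = 0b1110011100100100 = 59172 (16-bit unsigned)

59172


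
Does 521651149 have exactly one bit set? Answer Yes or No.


0b11111000101111100001111001101. Multiple bits set => No

No


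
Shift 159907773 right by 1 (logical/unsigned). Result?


0b1001100001111111111110111101 >> 1 = 0b100110000111111111111011110 = 79953886

79953886


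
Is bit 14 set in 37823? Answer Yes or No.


0b1001001110111111, bit 14 = 0. No

No


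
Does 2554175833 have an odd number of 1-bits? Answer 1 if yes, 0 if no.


0b10011000001111011010000101011001 has 15 ones => parity 1

1


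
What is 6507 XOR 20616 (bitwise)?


0b1100101101011 ^ 0b101000010001000 = 0b100100111100011 = 18915

18915


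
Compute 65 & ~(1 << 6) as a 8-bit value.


65 & ~(1 << 6) = 1

1


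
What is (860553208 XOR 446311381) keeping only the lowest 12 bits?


Step 1: 860553208 ^ 446311381 = 701551661
Step 2: 701551661 & 4095 = 1069

1069


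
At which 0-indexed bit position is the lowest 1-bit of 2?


0b10. Lowest set bit at position 1

1


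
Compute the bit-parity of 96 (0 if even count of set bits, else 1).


0b1100000 has 2 ones => parity 0

0


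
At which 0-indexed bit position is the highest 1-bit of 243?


0b11110011. Highest set bit at position 7

7


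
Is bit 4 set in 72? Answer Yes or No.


0b1001000, bit 4 = 0. No

No


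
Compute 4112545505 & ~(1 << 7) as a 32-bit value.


4112545505 & ~(1 << 7) = 4112545377

4112545377


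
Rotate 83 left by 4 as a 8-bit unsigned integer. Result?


Rotate 0b1010011 left by 4 (8-bit) = 0b110101 = 53

53


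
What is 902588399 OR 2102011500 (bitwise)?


0b110101110011000110011111101111 | 0b1111101010010100010011001101100 = 0b1111101110011100110011111101111 = 2110679023

2110679023


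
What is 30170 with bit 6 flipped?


30170 ^ (1 << 6) = 30170 ^ 64 = 30106

30106


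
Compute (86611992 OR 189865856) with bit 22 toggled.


Step 1: 86611992 | 189865856 = 259628952
Step 2: 259628952 ^ (1 << 22) = 259628952 ^ 4194304 = 255434648

255434648


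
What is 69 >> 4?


0b1000101 >> 4 = 0b100 = 4

4


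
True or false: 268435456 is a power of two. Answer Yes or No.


0b10000000000000000000000000000. Only one bit set => Yes

Yes


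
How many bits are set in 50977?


0b1100011100100001 has 7 set bits

7


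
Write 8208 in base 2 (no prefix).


8208 = 10000000010000 in binary

10000000010000


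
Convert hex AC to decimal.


AC hex = 172 decimal

172


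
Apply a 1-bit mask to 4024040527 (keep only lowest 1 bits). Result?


4024040527 & 1 = 1

1


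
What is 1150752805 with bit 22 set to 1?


1150752805 | (1 << 22) = 1150752805 | 4194304 = 1154947109

1154947109


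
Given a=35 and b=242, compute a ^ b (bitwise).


35 ^ 242 = 209

209


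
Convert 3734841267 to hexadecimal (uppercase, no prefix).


3734841267 = DE9D27B3 hex

DE9D27B3


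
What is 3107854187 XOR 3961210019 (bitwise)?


0b10111001001111100001011101101011 ^ 0b11101100000110110100010010100011 = 0b1010101001001010101001111001000 = 1428509640

1428509640


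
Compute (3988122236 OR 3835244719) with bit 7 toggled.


Step 1: 3988122236 | 3835244719 = 3988650751
Step 2: 3988650751 ^ (1 << 7) = 3988650751 ^ 128 = 3988650623

3988650623


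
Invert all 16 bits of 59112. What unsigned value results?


59112 ^ 65535 = 6423

6423


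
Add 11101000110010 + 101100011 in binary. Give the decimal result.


11101000110010 + 101100011 = 11101110010101 = 15253

15253


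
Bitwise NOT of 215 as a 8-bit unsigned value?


~0b11010111 = 0b101000 = 40 (8-bit unsigned)

40


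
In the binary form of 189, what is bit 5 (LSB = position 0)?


0b10111101, position 5 = 1

1


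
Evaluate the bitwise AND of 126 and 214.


0b1111110 & 0b11010110 = 0b1010110 = 86

86


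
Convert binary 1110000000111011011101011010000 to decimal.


1110000000111011011101011010000 in decimal = 1880996560

1880996560


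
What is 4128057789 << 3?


0b11110110000011010010100110111101 << 3 = 0b11110110000011010010100110111101000 = 33024462312

33024462312


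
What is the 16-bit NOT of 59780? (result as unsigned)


~0b1110100110000100 = 0b1011001111011 = 5755 (16-bit unsigned)

5755


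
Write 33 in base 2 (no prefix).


33 = 100001 in binary

100001


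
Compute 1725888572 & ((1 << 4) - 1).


1725888572 & 15 = 12

12


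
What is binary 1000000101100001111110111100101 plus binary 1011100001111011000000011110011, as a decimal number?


1000000101100001111110111100101 + 1011100001111011000000011110011 = 10011100111011100111111011011000 = 2632875736

2632875736
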